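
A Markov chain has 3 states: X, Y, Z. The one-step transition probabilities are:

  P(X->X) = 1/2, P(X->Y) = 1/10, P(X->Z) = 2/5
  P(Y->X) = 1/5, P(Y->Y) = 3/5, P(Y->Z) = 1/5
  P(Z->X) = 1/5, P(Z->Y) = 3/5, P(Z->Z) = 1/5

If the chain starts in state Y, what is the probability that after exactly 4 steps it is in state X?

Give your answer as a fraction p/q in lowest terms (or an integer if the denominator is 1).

Answer: 1417/5000

Derivation:
Computing P^4 by repeated multiplication:
P^1 =
  X: [1/2, 1/10, 2/5]
  Y: [1/5, 3/5, 1/5]
  Z: [1/5, 3/5, 1/5]
P^2 =
  X: [7/20, 7/20, 3/10]
  Y: [13/50, 1/2, 6/25]
  Z: [13/50, 1/2, 6/25]
P^3 =
  X: [61/200, 17/40, 27/100]
  Y: [139/500, 47/100, 63/250]
  Z: [139/500, 47/100, 63/250]
P^4 =
  X: [583/2000, 179/400, 261/1000]
  Y: [1417/5000, 461/1000, 639/2500]
  Z: [1417/5000, 461/1000, 639/2500]

(P^4)[Y -> X] = 1417/5000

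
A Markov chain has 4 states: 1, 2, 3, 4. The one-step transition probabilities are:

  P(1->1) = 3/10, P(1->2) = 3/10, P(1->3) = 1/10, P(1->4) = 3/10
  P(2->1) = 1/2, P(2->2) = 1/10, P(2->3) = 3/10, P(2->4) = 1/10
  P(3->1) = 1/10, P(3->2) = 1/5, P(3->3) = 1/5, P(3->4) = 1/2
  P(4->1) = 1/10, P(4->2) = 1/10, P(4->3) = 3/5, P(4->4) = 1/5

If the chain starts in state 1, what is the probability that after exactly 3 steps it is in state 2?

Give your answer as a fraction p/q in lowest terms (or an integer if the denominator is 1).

Computing P^3 by repeated multiplication:
P^1 =
  1: [3/10, 3/10, 1/10, 3/10]
  2: [1/2, 1/10, 3/10, 1/10]
  3: [1/10, 1/5, 1/5, 1/2]
  4: [1/10, 1/10, 3/5, 1/5]
P^2 =
  1: [7/25, 17/100, 8/25, 23/100]
  2: [6/25, 23/100, 1/5, 33/100]
  3: [1/5, 7/50, 41/100, 1/4]
  4: [4/25, 9/50, 7/25, 19/50]
P^3 =
  1: [28/125, 47/250, 281/1000, 307/1000]
  2: [6/25, 21/125, 331/1000, 261/1000]
  3: [49/250, 181/1000, 147/500, 329/1000]
  4: [51/250, 4/25, 177/500, 141/500]

(P^3)[1 -> 2] = 47/250

Answer: 47/250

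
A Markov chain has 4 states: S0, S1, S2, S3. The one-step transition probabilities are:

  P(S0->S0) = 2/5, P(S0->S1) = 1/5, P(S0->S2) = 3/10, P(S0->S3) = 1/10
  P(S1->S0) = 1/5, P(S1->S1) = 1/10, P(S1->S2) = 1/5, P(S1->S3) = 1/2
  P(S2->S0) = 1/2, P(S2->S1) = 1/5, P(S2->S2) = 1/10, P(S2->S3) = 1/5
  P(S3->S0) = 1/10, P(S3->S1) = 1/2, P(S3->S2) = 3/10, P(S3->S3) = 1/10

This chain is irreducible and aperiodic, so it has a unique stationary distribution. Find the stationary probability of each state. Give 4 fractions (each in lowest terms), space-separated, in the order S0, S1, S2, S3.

Answer: 364/1179 95/393 271/1179 259/1179

Derivation:
The stationary distribution satisfies pi = pi * P, i.e.:
  pi_S0 = 2/5*pi_S0 + 1/5*pi_S1 + 1/2*pi_S2 + 1/10*pi_S3
  pi_S1 = 1/5*pi_S0 + 1/10*pi_S1 + 1/5*pi_S2 + 1/2*pi_S3
  pi_S2 = 3/10*pi_S0 + 1/5*pi_S1 + 1/10*pi_S2 + 3/10*pi_S3
  pi_S3 = 1/10*pi_S0 + 1/2*pi_S1 + 1/5*pi_S2 + 1/10*pi_S3
with normalization: pi_S0 + pi_S1 + pi_S2 + pi_S3 = 1.

Using the first 3 balance equations plus normalization, the linear system A*pi = b is:
  [-3/5, 1/5, 1/2, 1/10] . pi = 0
  [1/5, -9/10, 1/5, 1/2] . pi = 0
  [3/10, 1/5, -9/10, 3/10] . pi = 0
  [1, 1, 1, 1] . pi = 1

Solving yields:
  pi_S0 = 364/1179
  pi_S1 = 95/393
  pi_S2 = 271/1179
  pi_S3 = 259/1179

Verification (pi * P):
  364/1179*2/5 + 95/393*1/5 + 271/1179*1/2 + 259/1179*1/10 = 364/1179 = pi_S0  (ok)
  364/1179*1/5 + 95/393*1/10 + 271/1179*1/5 + 259/1179*1/2 = 95/393 = pi_S1  (ok)
  364/1179*3/10 + 95/393*1/5 + 271/1179*1/10 + 259/1179*3/10 = 271/1179 = pi_S2  (ok)
  364/1179*1/10 + 95/393*1/2 + 271/1179*1/5 + 259/1179*1/10 = 259/1179 = pi_S3  (ok)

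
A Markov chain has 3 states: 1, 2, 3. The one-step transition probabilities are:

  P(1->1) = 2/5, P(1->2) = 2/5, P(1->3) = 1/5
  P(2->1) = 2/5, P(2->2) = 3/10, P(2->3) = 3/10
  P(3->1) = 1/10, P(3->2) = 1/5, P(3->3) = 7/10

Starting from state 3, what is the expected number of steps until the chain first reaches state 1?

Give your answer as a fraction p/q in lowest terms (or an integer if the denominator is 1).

Let h_i = expected steps to first reach 1 from state i.
Boundary: h_1 = 0.
First-step equations for the other states:
  h_2 = 1 + 2/5*h_1 + 3/10*h_2 + 3/10*h_3
  h_3 = 1 + 1/10*h_1 + 1/5*h_2 + 7/10*h_3

Substituting h_1 = 0 and rearranging gives the linear system (I - Q) h = 1:
  [7/10, -3/10] . (h_2, h_3) = 1
  [-1/5, 3/10] . (h_2, h_3) = 1

Solving yields:
  h_2 = 4
  h_3 = 6

Starting state is 3, so the expected hitting time is h_3 = 6.

Answer: 6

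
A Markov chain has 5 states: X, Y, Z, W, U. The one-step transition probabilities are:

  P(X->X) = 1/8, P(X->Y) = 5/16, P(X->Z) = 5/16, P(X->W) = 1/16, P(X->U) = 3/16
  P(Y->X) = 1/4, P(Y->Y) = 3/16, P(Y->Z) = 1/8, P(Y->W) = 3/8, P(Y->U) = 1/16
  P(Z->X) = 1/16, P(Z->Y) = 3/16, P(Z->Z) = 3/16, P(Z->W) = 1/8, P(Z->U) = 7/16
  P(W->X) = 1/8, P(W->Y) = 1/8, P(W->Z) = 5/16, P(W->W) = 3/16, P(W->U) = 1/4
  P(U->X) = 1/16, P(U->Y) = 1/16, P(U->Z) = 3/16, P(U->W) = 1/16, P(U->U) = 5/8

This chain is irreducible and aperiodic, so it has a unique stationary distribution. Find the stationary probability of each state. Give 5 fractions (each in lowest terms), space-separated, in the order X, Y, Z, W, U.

Answer: 4401/42353 5959/42353 8842/42353 5785/42353 17366/42353

Derivation:
The stationary distribution satisfies pi = pi * P, i.e.:
  pi_X = 1/8*pi_X + 1/4*pi_Y + 1/16*pi_Z + 1/8*pi_W + 1/16*pi_U
  pi_Y = 5/16*pi_X + 3/16*pi_Y + 3/16*pi_Z + 1/8*pi_W + 1/16*pi_U
  pi_Z = 5/16*pi_X + 1/8*pi_Y + 3/16*pi_Z + 5/16*pi_W + 3/16*pi_U
  pi_W = 1/16*pi_X + 3/8*pi_Y + 1/8*pi_Z + 3/16*pi_W + 1/16*pi_U
  pi_U = 3/16*pi_X + 1/16*pi_Y + 7/16*pi_Z + 1/4*pi_W + 5/8*pi_U
with normalization: pi_X + pi_Y + pi_Z + pi_W + pi_U = 1.

Using the first 4 balance equations plus normalization, the linear system A*pi = b is:
  [-7/8, 1/4, 1/16, 1/8, 1/16] . pi = 0
  [5/16, -13/16, 3/16, 1/8, 1/16] . pi = 0
  [5/16, 1/8, -13/16, 5/16, 3/16] . pi = 0
  [1/16, 3/8, 1/8, -13/16, 1/16] . pi = 0
  [1, 1, 1, 1, 1] . pi = 1

Solving yields:
  pi_X = 4401/42353
  pi_Y = 5959/42353
  pi_Z = 8842/42353
  pi_W = 5785/42353
  pi_U = 17366/42353

Verification (pi * P):
  4401/42353*1/8 + 5959/42353*1/4 + 8842/42353*1/16 + 5785/42353*1/8 + 17366/42353*1/16 = 4401/42353 = pi_X  (ok)
  4401/42353*5/16 + 5959/42353*3/16 + 8842/42353*3/16 + 5785/42353*1/8 + 17366/42353*1/16 = 5959/42353 = pi_Y  (ok)
  4401/42353*5/16 + 5959/42353*1/8 + 8842/42353*3/16 + 5785/42353*5/16 + 17366/42353*3/16 = 8842/42353 = pi_Z  (ok)
  4401/42353*1/16 + 5959/42353*3/8 + 8842/42353*1/8 + 5785/42353*3/16 + 17366/42353*1/16 = 5785/42353 = pi_W  (ok)
  4401/42353*3/16 + 5959/42353*1/16 + 8842/42353*7/16 + 5785/42353*1/4 + 17366/42353*5/8 = 17366/42353 = pi_U  (ok)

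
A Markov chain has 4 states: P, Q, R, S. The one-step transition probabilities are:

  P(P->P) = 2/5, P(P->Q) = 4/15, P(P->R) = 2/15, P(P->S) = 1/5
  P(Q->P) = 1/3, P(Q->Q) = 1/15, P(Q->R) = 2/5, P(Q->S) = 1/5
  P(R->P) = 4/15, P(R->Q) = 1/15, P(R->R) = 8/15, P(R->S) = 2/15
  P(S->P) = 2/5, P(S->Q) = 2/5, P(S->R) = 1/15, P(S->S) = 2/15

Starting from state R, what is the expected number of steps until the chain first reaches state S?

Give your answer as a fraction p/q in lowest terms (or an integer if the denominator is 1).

Let h_i = expected steps to first reach S from state i.
Boundary: h_S = 0.
First-step equations for the other states:
  h_P = 1 + 2/5*h_P + 4/15*h_Q + 2/15*h_R + 1/5*h_S
  h_Q = 1 + 1/3*h_P + 1/15*h_Q + 2/5*h_R + 1/5*h_S
  h_R = 1 + 4/15*h_P + 1/15*h_Q + 8/15*h_R + 2/15*h_S

Substituting h_S = 0 and rearranging gives the linear system (I - Q) h = 1:
  [3/5, -4/15, -2/15] . (h_P, h_Q, h_R) = 1
  [-1/3, 14/15, -2/5] . (h_P, h_Q, h_R) = 1
  [-4/15, -1/15, 7/15] . (h_P, h_Q, h_R) = 1

Solving yields:
  h_P = 261/47
  h_Q = 267/47
  h_R = 288/47

Starting state is R, so the expected hitting time is h_R = 288/47.

Answer: 288/47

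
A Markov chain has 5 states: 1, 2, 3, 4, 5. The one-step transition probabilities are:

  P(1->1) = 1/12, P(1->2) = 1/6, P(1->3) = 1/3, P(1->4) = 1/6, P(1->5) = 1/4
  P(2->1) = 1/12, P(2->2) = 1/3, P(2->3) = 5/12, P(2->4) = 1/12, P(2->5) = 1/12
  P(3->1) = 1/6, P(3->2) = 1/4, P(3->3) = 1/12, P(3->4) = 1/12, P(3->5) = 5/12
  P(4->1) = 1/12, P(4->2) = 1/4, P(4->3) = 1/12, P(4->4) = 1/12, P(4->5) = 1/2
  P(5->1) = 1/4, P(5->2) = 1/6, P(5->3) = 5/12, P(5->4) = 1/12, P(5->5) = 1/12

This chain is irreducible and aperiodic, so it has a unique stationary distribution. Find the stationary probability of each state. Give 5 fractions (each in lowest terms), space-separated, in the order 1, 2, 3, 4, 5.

The stationary distribution satisfies pi = pi * P, i.e.:
  pi_1 = 1/12*pi_1 + 1/12*pi_2 + 1/6*pi_3 + 1/12*pi_4 + 1/4*pi_5
  pi_2 = 1/6*pi_1 + 1/3*pi_2 + 1/4*pi_3 + 1/4*pi_4 + 1/6*pi_5
  pi_3 = 1/3*pi_1 + 5/12*pi_2 + 1/12*pi_3 + 1/12*pi_4 + 5/12*pi_5
  pi_4 = 1/6*pi_1 + 1/12*pi_2 + 1/12*pi_3 + 1/12*pi_4 + 1/12*pi_5
  pi_5 = 1/4*pi_1 + 1/12*pi_2 + 5/12*pi_3 + 1/2*pi_4 + 1/12*pi_5
with normalization: pi_1 + pi_2 + pi_3 + pi_4 + pi_5 = 1.

Using the first 4 balance equations plus normalization, the linear system A*pi = b is:
  [-11/12, 1/12, 1/6, 1/12, 1/4] . pi = 0
  [1/6, -2/3, 1/4, 1/4, 1/6] . pi = 0
  [1/3, 5/12, -11/12, 1/12, 5/12] . pi = 0
  [1/6, 1/12, 1/12, -11/12, 1/12] . pi = 0
  [1, 1, 1, 1, 1] . pi = 1

Solving yields:
  pi_1 = 124/845
  pi_2 = 19/80
  pi_3 = 1889/6760
  pi_4 = 323/3380
  pi_5 = 651/2704

Verification (pi * P):
  124/845*1/12 + 19/80*1/12 + 1889/6760*1/6 + 323/3380*1/12 + 651/2704*1/4 = 124/845 = pi_1  (ok)
  124/845*1/6 + 19/80*1/3 + 1889/6760*1/4 + 323/3380*1/4 + 651/2704*1/6 = 19/80 = pi_2  (ok)
  124/845*1/3 + 19/80*5/12 + 1889/6760*1/12 + 323/3380*1/12 + 651/2704*5/12 = 1889/6760 = pi_3  (ok)
  124/845*1/6 + 19/80*1/12 + 1889/6760*1/12 + 323/3380*1/12 + 651/2704*1/12 = 323/3380 = pi_4  (ok)
  124/845*1/4 + 19/80*1/12 + 1889/6760*5/12 + 323/3380*1/2 + 651/2704*1/12 = 651/2704 = pi_5  (ok)

Answer: 124/845 19/80 1889/6760 323/3380 651/2704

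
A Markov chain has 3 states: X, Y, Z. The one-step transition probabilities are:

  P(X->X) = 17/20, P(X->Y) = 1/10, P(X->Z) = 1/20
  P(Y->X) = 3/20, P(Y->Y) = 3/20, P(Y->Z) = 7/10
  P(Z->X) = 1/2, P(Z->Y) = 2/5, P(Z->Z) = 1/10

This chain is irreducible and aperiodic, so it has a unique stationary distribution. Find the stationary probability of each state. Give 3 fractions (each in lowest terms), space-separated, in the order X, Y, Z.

Answer: 194/283 44/283 45/283

Derivation:
The stationary distribution satisfies pi = pi * P, i.e.:
  pi_X = 17/20*pi_X + 3/20*pi_Y + 1/2*pi_Z
  pi_Y = 1/10*pi_X + 3/20*pi_Y + 2/5*pi_Z
  pi_Z = 1/20*pi_X + 7/10*pi_Y + 1/10*pi_Z
with normalization: pi_X + pi_Y + pi_Z = 1.

Using the first 2 balance equations plus normalization, the linear system A*pi = b is:
  [-3/20, 3/20, 1/2] . pi = 0
  [1/10, -17/20, 2/5] . pi = 0
  [1, 1, 1] . pi = 1

Solving yields:
  pi_X = 194/283
  pi_Y = 44/283
  pi_Z = 45/283

Verification (pi * P):
  194/283*17/20 + 44/283*3/20 + 45/283*1/2 = 194/283 = pi_X  (ok)
  194/283*1/10 + 44/283*3/20 + 45/283*2/5 = 44/283 = pi_Y  (ok)
  194/283*1/20 + 44/283*7/10 + 45/283*1/10 = 45/283 = pi_Z  (ok)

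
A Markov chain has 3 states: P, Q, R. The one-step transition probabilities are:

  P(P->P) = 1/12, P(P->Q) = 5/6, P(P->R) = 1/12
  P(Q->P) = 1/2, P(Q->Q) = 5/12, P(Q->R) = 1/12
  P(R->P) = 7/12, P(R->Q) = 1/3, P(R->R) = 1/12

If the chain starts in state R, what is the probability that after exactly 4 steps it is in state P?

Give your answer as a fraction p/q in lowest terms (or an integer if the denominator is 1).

Computing P^4 by repeated multiplication:
P^1 =
  P: [1/12, 5/6, 1/12]
  Q: [1/2, 5/12, 1/12]
  R: [7/12, 1/3, 1/12]
P^2 =
  P: [17/36, 4/9, 1/12]
  Q: [43/144, 89/144, 1/12]
  R: [19/72, 47/72, 1/12]
P^3 =
  P: [67/216, 131/216, 1/12]
  Q: [661/1728, 923/1728, 1/12]
  R: [343/864, 449/864, 1/12]
P^4 =
  P: [979/2592, 1397/2592, 1/12]
  Q: [7207/20736, 11801/20736, 1/12]
  R: [3541/10368, 5963/10368, 1/12]

(P^4)[R -> P] = 3541/10368

Answer: 3541/10368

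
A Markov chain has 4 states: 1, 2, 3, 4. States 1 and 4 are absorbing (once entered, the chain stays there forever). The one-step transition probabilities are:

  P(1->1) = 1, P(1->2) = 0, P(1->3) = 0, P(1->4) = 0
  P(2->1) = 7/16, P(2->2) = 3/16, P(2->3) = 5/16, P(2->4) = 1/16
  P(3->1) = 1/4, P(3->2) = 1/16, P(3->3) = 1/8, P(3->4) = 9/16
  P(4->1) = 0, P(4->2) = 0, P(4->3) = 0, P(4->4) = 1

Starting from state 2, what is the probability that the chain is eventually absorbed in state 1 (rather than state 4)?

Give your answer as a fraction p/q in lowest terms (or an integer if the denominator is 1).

Answer: 2/3

Derivation:
Let a_i = P(absorbed in 1 | start in state i).
Boundary conditions: a_1 = 1, a_4 = 0.
For each transient state i, a_i = sum_j P(i->j) * a_j:
  a_2 = 7/16*a_1 + 3/16*a_2 + 5/16*a_3 + 1/16*a_4
  a_3 = 1/4*a_1 + 1/16*a_2 + 1/8*a_3 + 9/16*a_4

Substituting a_1 = 1 and a_4 = 0, rearrange to (I - Q) a = r where r[i] = P(i -> 1):
  [13/16, -5/16] . (a_2, a_3) = 7/16
  [-1/16, 7/8] . (a_2, a_3) = 1/4

Solving yields:
  a_2 = 2/3
  a_3 = 1/3

Starting state is 2, so the absorption probability is a_2 = 2/3.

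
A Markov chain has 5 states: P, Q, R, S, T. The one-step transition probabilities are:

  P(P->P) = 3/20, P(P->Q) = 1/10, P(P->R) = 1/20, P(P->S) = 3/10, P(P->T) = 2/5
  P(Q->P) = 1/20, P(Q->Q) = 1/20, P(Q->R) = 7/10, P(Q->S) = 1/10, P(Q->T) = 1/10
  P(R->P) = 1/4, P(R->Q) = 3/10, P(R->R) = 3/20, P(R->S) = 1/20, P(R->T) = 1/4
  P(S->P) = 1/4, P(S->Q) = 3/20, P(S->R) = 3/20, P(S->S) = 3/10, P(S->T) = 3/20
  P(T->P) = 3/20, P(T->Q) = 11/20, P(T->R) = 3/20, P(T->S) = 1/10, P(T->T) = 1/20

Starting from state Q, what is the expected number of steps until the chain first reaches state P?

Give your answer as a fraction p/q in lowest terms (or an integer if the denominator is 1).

Let h_i = expected steps to first reach P from state i.
Boundary: h_P = 0.
First-step equations for the other states:
  h_Q = 1 + 1/20*h_P + 1/20*h_Q + 7/10*h_R + 1/10*h_S + 1/10*h_T
  h_R = 1 + 1/4*h_P + 3/10*h_Q + 3/20*h_R + 1/20*h_S + 1/4*h_T
  h_S = 1 + 1/4*h_P + 3/20*h_Q + 3/20*h_R + 3/10*h_S + 3/20*h_T
  h_T = 1 + 3/20*h_P + 11/20*h_Q + 3/20*h_R + 1/10*h_S + 1/20*h_T

Substituting h_P = 0 and rearranging gives the linear system (I - Q) h = 1:
  [19/20, -7/10, -1/10, -1/10] . (h_Q, h_R, h_S, h_T) = 1
  [-3/10, 17/20, -1/20, -1/4] . (h_Q, h_R, h_S, h_T) = 1
  [-3/20, -3/20, 7/10, -3/20] . (h_Q, h_R, h_S, h_T) = 1
  [-11/20, -3/20, -1/10, 19/20] . (h_Q, h_R, h_S, h_T) = 1

Solving yields:
  h_Q = 107020/16903
  h_R = 93480/16903
  h_S = 89380/16903
  h_T = 103920/16903

Starting state is Q, so the expected hitting time is h_Q = 107020/16903.

Answer: 107020/16903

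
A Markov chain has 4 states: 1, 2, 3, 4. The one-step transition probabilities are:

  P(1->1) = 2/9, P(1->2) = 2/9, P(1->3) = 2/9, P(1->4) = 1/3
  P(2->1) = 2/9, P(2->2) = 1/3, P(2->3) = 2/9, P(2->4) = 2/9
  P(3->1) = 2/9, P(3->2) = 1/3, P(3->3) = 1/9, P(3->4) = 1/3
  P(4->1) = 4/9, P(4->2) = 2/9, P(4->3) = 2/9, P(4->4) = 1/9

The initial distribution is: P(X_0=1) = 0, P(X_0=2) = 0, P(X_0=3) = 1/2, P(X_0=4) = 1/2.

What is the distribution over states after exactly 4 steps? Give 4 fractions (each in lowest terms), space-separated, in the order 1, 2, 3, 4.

Answer: 202/729 1804/6561 875/4374 3253/13122

Derivation:
Propagating the distribution step by step (d_{t+1} = d_t * P):
d_0 = (1=0, 2=0, 3=1/2, 4=1/2)
  d_1[1] = 0*2/9 + 0*2/9 + 1/2*2/9 + 1/2*4/9 = 1/3
  d_1[2] = 0*2/9 + 0*1/3 + 1/2*1/3 + 1/2*2/9 = 5/18
  d_1[3] = 0*2/9 + 0*2/9 + 1/2*1/9 + 1/2*2/9 = 1/6
  d_1[4] = 0*1/3 + 0*2/9 + 1/2*1/3 + 1/2*1/9 = 2/9
d_1 = (1=1/3, 2=5/18, 3=1/6, 4=2/9)
  d_2[1] = 1/3*2/9 + 5/18*2/9 + 1/6*2/9 + 2/9*4/9 = 22/81
  d_2[2] = 1/3*2/9 + 5/18*1/3 + 1/6*1/3 + 2/9*2/9 = 22/81
  d_2[3] = 1/3*2/9 + 5/18*2/9 + 1/6*1/9 + 2/9*2/9 = 11/54
  d_2[4] = 1/3*1/3 + 5/18*2/9 + 1/6*1/3 + 2/9*1/9 = 41/162
d_2 = (1=22/81, 2=22/81, 3=11/54, 4=41/162)
  d_3[1] = 22/81*2/9 + 22/81*2/9 + 11/54*2/9 + 41/162*4/9 = 203/729
  d_3[2] = 22/81*2/9 + 22/81*1/3 + 11/54*1/3 + 41/162*2/9 = 401/1458
  d_3[3] = 22/81*2/9 + 22/81*2/9 + 11/54*1/9 + 41/162*2/9 = 97/486
  d_3[4] = 22/81*1/3 + 22/81*2/9 + 11/54*1/3 + 41/162*1/9 = 20/81
d_3 = (1=203/729, 2=401/1458, 3=97/486, 4=20/81)
  d_4[1] = 203/729*2/9 + 401/1458*2/9 + 97/486*2/9 + 20/81*4/9 = 202/729
  d_4[2] = 203/729*2/9 + 401/1458*1/3 + 97/486*1/3 + 20/81*2/9 = 1804/6561
  d_4[3] = 203/729*2/9 + 401/1458*2/9 + 97/486*1/9 + 20/81*2/9 = 875/4374
  d_4[4] = 203/729*1/3 + 401/1458*2/9 + 97/486*1/3 + 20/81*1/9 = 3253/13122
d_4 = (1=202/729, 2=1804/6561, 3=875/4374, 4=3253/13122)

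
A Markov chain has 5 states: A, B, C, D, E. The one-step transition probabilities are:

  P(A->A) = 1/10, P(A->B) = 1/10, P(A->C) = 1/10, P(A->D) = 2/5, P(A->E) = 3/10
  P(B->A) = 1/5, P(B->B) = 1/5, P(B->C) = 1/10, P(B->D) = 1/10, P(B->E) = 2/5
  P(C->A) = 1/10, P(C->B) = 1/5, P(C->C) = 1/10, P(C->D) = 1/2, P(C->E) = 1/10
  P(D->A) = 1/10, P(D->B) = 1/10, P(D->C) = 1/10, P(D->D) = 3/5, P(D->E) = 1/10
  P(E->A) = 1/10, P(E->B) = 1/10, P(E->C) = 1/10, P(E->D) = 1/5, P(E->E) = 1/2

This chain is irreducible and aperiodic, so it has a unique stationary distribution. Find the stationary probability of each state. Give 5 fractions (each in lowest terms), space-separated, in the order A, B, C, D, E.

Answer: 101/900 11/90 1/10 1081/2700 179/675

Derivation:
The stationary distribution satisfies pi = pi * P, i.e.:
  pi_A = 1/10*pi_A + 1/5*pi_B + 1/10*pi_C + 1/10*pi_D + 1/10*pi_E
  pi_B = 1/10*pi_A + 1/5*pi_B + 1/5*pi_C + 1/10*pi_D + 1/10*pi_E
  pi_C = 1/10*pi_A + 1/10*pi_B + 1/10*pi_C + 1/10*pi_D + 1/10*pi_E
  pi_D = 2/5*pi_A + 1/10*pi_B + 1/2*pi_C + 3/5*pi_D + 1/5*pi_E
  pi_E = 3/10*pi_A + 2/5*pi_B + 1/10*pi_C + 1/10*pi_D + 1/2*pi_E
with normalization: pi_A + pi_B + pi_C + pi_D + pi_E = 1.

Using the first 4 balance equations plus normalization, the linear system A*pi = b is:
  [-9/10, 1/5, 1/10, 1/10, 1/10] . pi = 0
  [1/10, -4/5, 1/5, 1/10, 1/10] . pi = 0
  [1/10, 1/10, -9/10, 1/10, 1/10] . pi = 0
  [2/5, 1/10, 1/2, -2/5, 1/5] . pi = 0
  [1, 1, 1, 1, 1] . pi = 1

Solving yields:
  pi_A = 101/900
  pi_B = 11/90
  pi_C = 1/10
  pi_D = 1081/2700
  pi_E = 179/675

Verification (pi * P):
  101/900*1/10 + 11/90*1/5 + 1/10*1/10 + 1081/2700*1/10 + 179/675*1/10 = 101/900 = pi_A  (ok)
  101/900*1/10 + 11/90*1/5 + 1/10*1/5 + 1081/2700*1/10 + 179/675*1/10 = 11/90 = pi_B  (ok)
  101/900*1/10 + 11/90*1/10 + 1/10*1/10 + 1081/2700*1/10 + 179/675*1/10 = 1/10 = pi_C  (ok)
  101/900*2/5 + 11/90*1/10 + 1/10*1/2 + 1081/2700*3/5 + 179/675*1/5 = 1081/2700 = pi_D  (ok)
  101/900*3/10 + 11/90*2/5 + 1/10*1/10 + 1081/2700*1/10 + 179/675*1/2 = 179/675 = pi_E  (ok)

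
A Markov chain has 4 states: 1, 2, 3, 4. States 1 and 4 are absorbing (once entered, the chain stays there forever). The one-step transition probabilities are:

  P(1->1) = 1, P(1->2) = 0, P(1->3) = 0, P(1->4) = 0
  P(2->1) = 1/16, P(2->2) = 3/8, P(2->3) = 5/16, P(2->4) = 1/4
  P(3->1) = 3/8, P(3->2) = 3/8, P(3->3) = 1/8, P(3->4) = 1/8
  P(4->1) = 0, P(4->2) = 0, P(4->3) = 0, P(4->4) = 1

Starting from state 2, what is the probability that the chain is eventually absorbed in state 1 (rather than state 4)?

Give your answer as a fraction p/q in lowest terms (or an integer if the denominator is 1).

Answer: 2/5

Derivation:
Let a_i = P(absorbed in 1 | start in state i).
Boundary conditions: a_1 = 1, a_4 = 0.
For each transient state i, a_i = sum_j P(i->j) * a_j:
  a_2 = 1/16*a_1 + 3/8*a_2 + 5/16*a_3 + 1/4*a_4
  a_3 = 3/8*a_1 + 3/8*a_2 + 1/8*a_3 + 1/8*a_4

Substituting a_1 = 1 and a_4 = 0, rearrange to (I - Q) a = r where r[i] = P(i -> 1):
  [5/8, -5/16] . (a_2, a_3) = 1/16
  [-3/8, 7/8] . (a_2, a_3) = 3/8

Solving yields:
  a_2 = 2/5
  a_3 = 3/5

Starting state is 2, so the absorption probability is a_2 = 2/5.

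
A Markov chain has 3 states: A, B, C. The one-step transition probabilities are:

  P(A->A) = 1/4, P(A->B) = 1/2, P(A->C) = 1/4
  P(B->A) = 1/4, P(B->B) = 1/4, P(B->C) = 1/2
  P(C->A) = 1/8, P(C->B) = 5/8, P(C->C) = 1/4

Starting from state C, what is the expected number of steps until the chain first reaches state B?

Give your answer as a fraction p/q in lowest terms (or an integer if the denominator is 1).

Answer: 28/17

Derivation:
Let h_i = expected steps to first reach B from state i.
Boundary: h_B = 0.
First-step equations for the other states:
  h_A = 1 + 1/4*h_A + 1/2*h_B + 1/4*h_C
  h_C = 1 + 1/8*h_A + 5/8*h_B + 1/4*h_C

Substituting h_B = 0 and rearranging gives the linear system (I - Q) h = 1:
  [3/4, -1/4] . (h_A, h_C) = 1
  [-1/8, 3/4] . (h_A, h_C) = 1

Solving yields:
  h_A = 32/17
  h_C = 28/17

Starting state is C, so the expected hitting time is h_C = 28/17.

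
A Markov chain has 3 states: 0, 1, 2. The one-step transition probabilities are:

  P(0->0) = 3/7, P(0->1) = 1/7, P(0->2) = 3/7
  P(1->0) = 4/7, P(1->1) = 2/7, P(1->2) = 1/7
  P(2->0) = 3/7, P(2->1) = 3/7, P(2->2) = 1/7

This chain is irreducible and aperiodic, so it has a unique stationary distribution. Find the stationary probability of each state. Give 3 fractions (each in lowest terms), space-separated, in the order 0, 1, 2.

The stationary distribution satisfies pi = pi * P, i.e.:
  pi_0 = 3/7*pi_0 + 4/7*pi_1 + 3/7*pi_2
  pi_1 = 1/7*pi_0 + 2/7*pi_1 + 3/7*pi_2
  pi_2 = 3/7*pi_0 + 1/7*pi_1 + 1/7*pi_2
with normalization: pi_0 + pi_1 + pi_2 = 1.

Using the first 2 balance equations plus normalization, the linear system A*pi = b is:
  [-4/7, 4/7, 3/7] . pi = 0
  [1/7, -5/7, 3/7] . pi = 0
  [1, 1, 1] . pi = 1

Solving yields:
  pi_0 = 27/58
  pi_1 = 15/58
  pi_2 = 8/29

Verification (pi * P):
  27/58*3/7 + 15/58*4/7 + 8/29*3/7 = 27/58 = pi_0  (ok)
  27/58*1/7 + 15/58*2/7 + 8/29*3/7 = 15/58 = pi_1  (ok)
  27/58*3/7 + 15/58*1/7 + 8/29*1/7 = 8/29 = pi_2  (ok)

Answer: 27/58 15/58 8/29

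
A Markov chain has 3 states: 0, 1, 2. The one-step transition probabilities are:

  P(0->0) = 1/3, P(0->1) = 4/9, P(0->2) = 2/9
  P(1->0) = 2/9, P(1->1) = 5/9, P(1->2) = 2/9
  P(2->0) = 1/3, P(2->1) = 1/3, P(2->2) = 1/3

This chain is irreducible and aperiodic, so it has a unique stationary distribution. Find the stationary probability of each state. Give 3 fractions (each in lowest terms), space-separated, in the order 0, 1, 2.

The stationary distribution satisfies pi = pi * P, i.e.:
  pi_0 = 1/3*pi_0 + 2/9*pi_1 + 1/3*pi_2
  pi_1 = 4/9*pi_0 + 5/9*pi_1 + 1/3*pi_2
  pi_2 = 2/9*pi_0 + 2/9*pi_1 + 1/3*pi_2
with normalization: pi_0 + pi_1 + pi_2 = 1.

Using the first 2 balance equations plus normalization, the linear system A*pi = b is:
  [-2/3, 2/9, 1/3] . pi = 0
  [4/9, -4/9, 1/3] . pi = 0
  [1, 1, 1] . pi = 1

Solving yields:
  pi_0 = 9/32
  pi_1 = 15/32
  pi_2 = 1/4

Verification (pi * P):
  9/32*1/3 + 15/32*2/9 + 1/4*1/3 = 9/32 = pi_0  (ok)
  9/32*4/9 + 15/32*5/9 + 1/4*1/3 = 15/32 = pi_1  (ok)
  9/32*2/9 + 15/32*2/9 + 1/4*1/3 = 1/4 = pi_2  (ok)

Answer: 9/32 15/32 1/4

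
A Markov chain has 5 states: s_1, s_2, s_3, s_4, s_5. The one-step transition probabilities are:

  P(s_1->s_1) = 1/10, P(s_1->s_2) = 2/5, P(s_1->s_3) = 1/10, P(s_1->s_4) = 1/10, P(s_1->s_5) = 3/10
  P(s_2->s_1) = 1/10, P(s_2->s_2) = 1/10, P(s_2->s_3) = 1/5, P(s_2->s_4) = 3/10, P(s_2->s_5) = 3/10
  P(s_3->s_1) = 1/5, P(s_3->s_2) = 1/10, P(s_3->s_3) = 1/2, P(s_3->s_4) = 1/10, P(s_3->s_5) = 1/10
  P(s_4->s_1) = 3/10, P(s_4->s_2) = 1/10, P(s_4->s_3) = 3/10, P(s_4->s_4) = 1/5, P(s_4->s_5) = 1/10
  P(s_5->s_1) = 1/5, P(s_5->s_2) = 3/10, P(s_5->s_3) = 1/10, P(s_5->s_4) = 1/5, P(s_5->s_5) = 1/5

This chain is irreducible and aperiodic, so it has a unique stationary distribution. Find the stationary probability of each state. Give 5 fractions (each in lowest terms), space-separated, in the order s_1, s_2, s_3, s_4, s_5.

Answer: 1569/8705 1679/8705 448/1741 1528/8705 1689/8705

Derivation:
The stationary distribution satisfies pi = pi * P, i.e.:
  pi_s_1 = 1/10*pi_s_1 + 1/10*pi_s_2 + 1/5*pi_s_3 + 3/10*pi_s_4 + 1/5*pi_s_5
  pi_s_2 = 2/5*pi_s_1 + 1/10*pi_s_2 + 1/10*pi_s_3 + 1/10*pi_s_4 + 3/10*pi_s_5
  pi_s_3 = 1/10*pi_s_1 + 1/5*pi_s_2 + 1/2*pi_s_3 + 3/10*pi_s_4 + 1/10*pi_s_5
  pi_s_4 = 1/10*pi_s_1 + 3/10*pi_s_2 + 1/10*pi_s_3 + 1/5*pi_s_4 + 1/5*pi_s_5
  pi_s_5 = 3/10*pi_s_1 + 3/10*pi_s_2 + 1/10*pi_s_3 + 1/10*pi_s_4 + 1/5*pi_s_5
with normalization: pi_s_1 + pi_s_2 + pi_s_3 + pi_s_4 + pi_s_5 = 1.

Using the first 4 balance equations plus normalization, the linear system A*pi = b is:
  [-9/10, 1/10, 1/5, 3/10, 1/5] . pi = 0
  [2/5, -9/10, 1/10, 1/10, 3/10] . pi = 0
  [1/10, 1/5, -1/2, 3/10, 1/10] . pi = 0
  [1/10, 3/10, 1/10, -4/5, 1/5] . pi = 0
  [1, 1, 1, 1, 1] . pi = 1

Solving yields:
  pi_s_1 = 1569/8705
  pi_s_2 = 1679/8705
  pi_s_3 = 448/1741
  pi_s_4 = 1528/8705
  pi_s_5 = 1689/8705

Verification (pi * P):
  1569/8705*1/10 + 1679/8705*1/10 + 448/1741*1/5 + 1528/8705*3/10 + 1689/8705*1/5 = 1569/8705 = pi_s_1  (ok)
  1569/8705*2/5 + 1679/8705*1/10 + 448/1741*1/10 + 1528/8705*1/10 + 1689/8705*3/10 = 1679/8705 = pi_s_2  (ok)
  1569/8705*1/10 + 1679/8705*1/5 + 448/1741*1/2 + 1528/8705*3/10 + 1689/8705*1/10 = 448/1741 = pi_s_3  (ok)
  1569/8705*1/10 + 1679/8705*3/10 + 448/1741*1/10 + 1528/8705*1/5 + 1689/8705*1/5 = 1528/8705 = pi_s_4  (ok)
  1569/8705*3/10 + 1679/8705*3/10 + 448/1741*1/10 + 1528/8705*1/10 + 1689/8705*1/5 = 1689/8705 = pi_s_5  (ok)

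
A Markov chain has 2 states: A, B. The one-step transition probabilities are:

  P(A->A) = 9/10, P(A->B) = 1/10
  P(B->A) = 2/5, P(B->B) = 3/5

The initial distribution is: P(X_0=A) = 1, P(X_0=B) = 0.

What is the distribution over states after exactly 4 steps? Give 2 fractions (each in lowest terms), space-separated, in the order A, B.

Answer: 13/16 3/16

Derivation:
Propagating the distribution step by step (d_{t+1} = d_t * P):
d_0 = (A=1, B=0)
  d_1[A] = 1*9/10 + 0*2/5 = 9/10
  d_1[B] = 1*1/10 + 0*3/5 = 1/10
d_1 = (A=9/10, B=1/10)
  d_2[A] = 9/10*9/10 + 1/10*2/5 = 17/20
  d_2[B] = 9/10*1/10 + 1/10*3/5 = 3/20
d_2 = (A=17/20, B=3/20)
  d_3[A] = 17/20*9/10 + 3/20*2/5 = 33/40
  d_3[B] = 17/20*1/10 + 3/20*3/5 = 7/40
d_3 = (A=33/40, B=7/40)
  d_4[A] = 33/40*9/10 + 7/40*2/5 = 13/16
  d_4[B] = 33/40*1/10 + 7/40*3/5 = 3/16
d_4 = (A=13/16, B=3/16)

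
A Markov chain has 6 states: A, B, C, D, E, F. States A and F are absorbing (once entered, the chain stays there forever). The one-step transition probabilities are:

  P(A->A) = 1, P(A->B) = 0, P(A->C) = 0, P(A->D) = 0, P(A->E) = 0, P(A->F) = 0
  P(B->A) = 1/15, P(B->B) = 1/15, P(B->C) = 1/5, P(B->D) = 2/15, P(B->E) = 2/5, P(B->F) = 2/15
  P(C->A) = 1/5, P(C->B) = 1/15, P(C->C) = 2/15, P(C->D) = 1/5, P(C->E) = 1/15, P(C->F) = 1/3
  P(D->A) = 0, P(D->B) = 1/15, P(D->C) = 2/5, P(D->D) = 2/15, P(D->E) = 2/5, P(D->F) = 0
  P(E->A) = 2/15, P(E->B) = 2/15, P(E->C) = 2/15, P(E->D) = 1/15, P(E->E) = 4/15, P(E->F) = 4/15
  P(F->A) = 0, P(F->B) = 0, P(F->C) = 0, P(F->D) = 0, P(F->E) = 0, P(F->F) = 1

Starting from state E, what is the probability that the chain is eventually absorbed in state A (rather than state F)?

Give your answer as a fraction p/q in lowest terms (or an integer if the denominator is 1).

Answer: 6056/17619

Derivation:
Let a_i = P(absorbed in A | start in state i).
Boundary conditions: a_A = 1, a_F = 0.
For each transient state i, a_i = sum_j P(i->j) * a_j:
  a_B = 1/15*a_A + 1/15*a_B + 1/5*a_C + 2/15*a_D + 2/5*a_E + 2/15*a_F
  a_C = 1/5*a_A + 1/15*a_B + 2/15*a_C + 1/5*a_D + 1/15*a_E + 1/3*a_F
  a_D = 0*a_A + 1/15*a_B + 2/5*a_C + 2/15*a_D + 2/5*a_E + 0*a_F
  a_E = 2/15*a_A + 2/15*a_B + 2/15*a_C + 1/15*a_D + 4/15*a_E + 4/15*a_F

Substituting a_A = 1 and a_F = 0, rearrange to (I - Q) a = r where r[i] = P(i -> A):
  [14/15, -1/5, -2/15, -2/5] . (a_B, a_C, a_D, a_E) = 1/15
  [-1/15, 13/15, -1/5, -1/15] . (a_B, a_C, a_D, a_E) = 1/5
  [-1/15, -2/5, 13/15, -2/5] . (a_B, a_C, a_D, a_E) = 0
  [-2/15, -2/15, -1/15, 11/15] . (a_B, a_C, a_D, a_E) = 2/15

Solving yields:
  a_B = 2042/5873
  a_C = 6443/17619
  a_D = 2080/5873
  a_E = 6056/17619

Starting state is E, so the absorption probability is a_E = 6056/17619.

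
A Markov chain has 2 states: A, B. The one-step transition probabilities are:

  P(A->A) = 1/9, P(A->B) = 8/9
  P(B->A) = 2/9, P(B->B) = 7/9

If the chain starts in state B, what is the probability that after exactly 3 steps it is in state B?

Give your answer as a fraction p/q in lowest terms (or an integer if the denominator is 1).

Answer: 583/729

Derivation:
Computing P^3 by repeated multiplication:
P^1 =
  A: [1/9, 8/9]
  B: [2/9, 7/9]
P^2 =
  A: [17/81, 64/81]
  B: [16/81, 65/81]
P^3 =
  A: [145/729, 584/729]
  B: [146/729, 583/729]

(P^3)[B -> B] = 583/729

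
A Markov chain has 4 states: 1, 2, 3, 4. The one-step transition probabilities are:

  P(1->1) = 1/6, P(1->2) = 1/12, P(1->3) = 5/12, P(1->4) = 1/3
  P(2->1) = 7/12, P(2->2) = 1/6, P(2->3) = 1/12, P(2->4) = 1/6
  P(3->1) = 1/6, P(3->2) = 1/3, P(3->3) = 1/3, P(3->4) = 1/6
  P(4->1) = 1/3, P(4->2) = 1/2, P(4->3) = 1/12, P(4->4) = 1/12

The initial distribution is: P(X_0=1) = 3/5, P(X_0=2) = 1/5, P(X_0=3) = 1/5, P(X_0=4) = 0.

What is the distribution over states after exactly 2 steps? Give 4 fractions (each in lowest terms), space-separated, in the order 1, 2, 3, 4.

Propagating the distribution step by step (d_{t+1} = d_t * P):
d_0 = (1=3/5, 2=1/5, 3=1/5, 4=0)
  d_1[1] = 3/5*1/6 + 1/5*7/12 + 1/5*1/6 + 0*1/3 = 1/4
  d_1[2] = 3/5*1/12 + 1/5*1/6 + 1/5*1/3 + 0*1/2 = 3/20
  d_1[3] = 3/5*5/12 + 1/5*1/12 + 1/5*1/3 + 0*1/12 = 1/3
  d_1[4] = 3/5*1/3 + 1/5*1/6 + 1/5*1/6 + 0*1/12 = 4/15
d_1 = (1=1/4, 2=3/20, 3=1/3, 4=4/15)
  d_2[1] = 1/4*1/6 + 3/20*7/12 + 1/3*1/6 + 4/15*1/3 = 197/720
  d_2[2] = 1/4*1/12 + 3/20*1/6 + 1/3*1/3 + 4/15*1/2 = 209/720
  d_2[3] = 1/4*5/12 + 3/20*1/12 + 1/3*1/3 + 4/15*1/12 = 1/4
  d_2[4] = 1/4*1/3 + 3/20*1/6 + 1/3*1/6 + 4/15*1/12 = 67/360
d_2 = (1=197/720, 2=209/720, 3=1/4, 4=67/360)

Answer: 197/720 209/720 1/4 67/360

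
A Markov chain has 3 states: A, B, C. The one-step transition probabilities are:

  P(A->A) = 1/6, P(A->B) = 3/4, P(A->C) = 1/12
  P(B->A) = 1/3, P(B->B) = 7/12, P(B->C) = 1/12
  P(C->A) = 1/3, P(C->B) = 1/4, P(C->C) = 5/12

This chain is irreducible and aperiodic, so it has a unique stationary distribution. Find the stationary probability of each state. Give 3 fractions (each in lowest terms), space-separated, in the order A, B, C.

Answer: 2/7 33/56 1/8

Derivation:
The stationary distribution satisfies pi = pi * P, i.e.:
  pi_A = 1/6*pi_A + 1/3*pi_B + 1/3*pi_C
  pi_B = 3/4*pi_A + 7/12*pi_B + 1/4*pi_C
  pi_C = 1/12*pi_A + 1/12*pi_B + 5/12*pi_C
with normalization: pi_A + pi_B + pi_C = 1.

Using the first 2 balance equations plus normalization, the linear system A*pi = b is:
  [-5/6, 1/3, 1/3] . pi = 0
  [3/4, -5/12, 1/4] . pi = 0
  [1, 1, 1] . pi = 1

Solving yields:
  pi_A = 2/7
  pi_B = 33/56
  pi_C = 1/8

Verification (pi * P):
  2/7*1/6 + 33/56*1/3 + 1/8*1/3 = 2/7 = pi_A  (ok)
  2/7*3/4 + 33/56*7/12 + 1/8*1/4 = 33/56 = pi_B  (ok)
  2/7*1/12 + 33/56*1/12 + 1/8*5/12 = 1/8 = pi_C  (ok)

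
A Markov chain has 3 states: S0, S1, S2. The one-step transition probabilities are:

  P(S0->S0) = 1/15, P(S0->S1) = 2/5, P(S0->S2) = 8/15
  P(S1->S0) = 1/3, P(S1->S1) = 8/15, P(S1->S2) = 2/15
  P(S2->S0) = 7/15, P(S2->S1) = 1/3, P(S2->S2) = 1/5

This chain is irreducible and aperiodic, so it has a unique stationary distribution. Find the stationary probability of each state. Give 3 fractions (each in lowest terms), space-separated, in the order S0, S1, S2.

The stationary distribution satisfies pi = pi * P, i.e.:
  pi_S0 = 1/15*pi_S0 + 1/3*pi_S1 + 7/15*pi_S2
  pi_S1 = 2/5*pi_S0 + 8/15*pi_S1 + 1/3*pi_S2
  pi_S2 = 8/15*pi_S0 + 2/15*pi_S1 + 1/5*pi_S2
with normalization: pi_S0 + pi_S1 + pi_S2 = 1.

Using the first 2 balance equations plus normalization, the linear system A*pi = b is:
  [-14/15, 1/3, 7/15] . pi = 0
  [2/5, -7/15, 1/3] . pi = 0
  [1, 1, 1] . pi = 1

Solving yields:
  pi_S0 = 37/127
  pi_S1 = 56/127
  pi_S2 = 34/127

Verification (pi * P):
  37/127*1/15 + 56/127*1/3 + 34/127*7/15 = 37/127 = pi_S0  (ok)
  37/127*2/5 + 56/127*8/15 + 34/127*1/3 = 56/127 = pi_S1  (ok)
  37/127*8/15 + 56/127*2/15 + 34/127*1/5 = 34/127 = pi_S2  (ok)

Answer: 37/127 56/127 34/127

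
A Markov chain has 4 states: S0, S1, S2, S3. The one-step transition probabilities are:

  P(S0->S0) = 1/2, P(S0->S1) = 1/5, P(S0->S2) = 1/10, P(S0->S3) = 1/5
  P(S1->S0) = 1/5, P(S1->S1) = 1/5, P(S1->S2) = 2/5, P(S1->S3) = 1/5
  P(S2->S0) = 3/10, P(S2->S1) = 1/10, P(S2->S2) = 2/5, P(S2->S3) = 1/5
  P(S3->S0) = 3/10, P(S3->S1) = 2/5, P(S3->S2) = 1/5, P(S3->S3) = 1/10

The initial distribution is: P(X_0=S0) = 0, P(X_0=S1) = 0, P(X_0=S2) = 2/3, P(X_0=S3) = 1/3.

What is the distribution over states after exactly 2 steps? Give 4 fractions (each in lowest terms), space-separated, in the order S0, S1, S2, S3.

Propagating the distribution step by step (d_{t+1} = d_t * P):
d_0 = (S0=0, S1=0, S2=2/3, S3=1/3)
  d_1[S0] = 0*1/2 + 0*1/5 + 2/3*3/10 + 1/3*3/10 = 3/10
  d_1[S1] = 0*1/5 + 0*1/5 + 2/3*1/10 + 1/3*2/5 = 1/5
  d_1[S2] = 0*1/10 + 0*2/5 + 2/3*2/5 + 1/3*1/5 = 1/3
  d_1[S3] = 0*1/5 + 0*1/5 + 2/3*1/5 + 1/3*1/10 = 1/6
d_1 = (S0=3/10, S1=1/5, S2=1/3, S3=1/6)
  d_2[S0] = 3/10*1/2 + 1/5*1/5 + 1/3*3/10 + 1/6*3/10 = 17/50
  d_2[S1] = 3/10*1/5 + 1/5*1/5 + 1/3*1/10 + 1/6*2/5 = 1/5
  d_2[S2] = 3/10*1/10 + 1/5*2/5 + 1/3*2/5 + 1/6*1/5 = 83/300
  d_2[S3] = 3/10*1/5 + 1/5*1/5 + 1/3*1/5 + 1/6*1/10 = 11/60
d_2 = (S0=17/50, S1=1/5, S2=83/300, S3=11/60)

Answer: 17/50 1/5 83/300 11/60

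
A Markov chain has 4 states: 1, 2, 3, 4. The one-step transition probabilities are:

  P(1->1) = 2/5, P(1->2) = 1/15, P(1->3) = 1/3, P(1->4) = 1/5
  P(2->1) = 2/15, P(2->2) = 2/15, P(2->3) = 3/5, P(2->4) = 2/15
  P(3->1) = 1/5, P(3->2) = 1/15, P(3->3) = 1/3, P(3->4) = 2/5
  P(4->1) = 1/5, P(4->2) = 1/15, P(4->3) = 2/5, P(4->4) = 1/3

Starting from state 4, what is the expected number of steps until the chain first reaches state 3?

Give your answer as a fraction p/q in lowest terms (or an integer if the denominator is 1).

Let h_i = expected steps to first reach 3 from state i.
Boundary: h_3 = 0.
First-step equations for the other states:
  h_1 = 1 + 2/5*h_1 + 1/15*h_2 + 1/3*h_3 + 1/5*h_4
  h_2 = 1 + 2/15*h_1 + 2/15*h_2 + 3/5*h_3 + 2/15*h_4
  h_4 = 1 + 1/5*h_1 + 1/15*h_2 + 2/5*h_3 + 1/3*h_4

Substituting h_3 = 0 and rearranging gives the linear system (I - Q) h = 1:
  [3/5, -1/15, -1/5] . (h_1, h_2, h_4) = 1
  [-2/15, 13/15, -2/15] . (h_1, h_2, h_4) = 1
  [-1/5, -1/15, 2/3] . (h_1, h_2, h_4) = 1

Solving yields:
  h_1 = 2730/1003
  h_2 = 1965/1003
  h_4 = 2520/1003

Starting state is 4, so the expected hitting time is h_4 = 2520/1003.

Answer: 2520/1003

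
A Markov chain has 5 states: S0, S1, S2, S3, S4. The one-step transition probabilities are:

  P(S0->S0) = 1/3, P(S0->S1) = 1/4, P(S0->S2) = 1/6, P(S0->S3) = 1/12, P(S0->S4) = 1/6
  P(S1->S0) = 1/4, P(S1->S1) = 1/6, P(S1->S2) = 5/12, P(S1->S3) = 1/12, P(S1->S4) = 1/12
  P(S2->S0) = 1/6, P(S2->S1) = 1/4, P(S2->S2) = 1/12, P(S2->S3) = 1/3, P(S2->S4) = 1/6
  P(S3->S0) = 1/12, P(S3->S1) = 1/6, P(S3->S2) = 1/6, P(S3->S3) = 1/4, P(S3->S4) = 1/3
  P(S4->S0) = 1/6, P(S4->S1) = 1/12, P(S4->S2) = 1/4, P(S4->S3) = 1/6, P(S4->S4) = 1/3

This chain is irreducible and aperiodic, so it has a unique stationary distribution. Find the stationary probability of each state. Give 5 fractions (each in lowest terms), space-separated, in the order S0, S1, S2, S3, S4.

The stationary distribution satisfies pi = pi * P, i.e.:
  pi_S0 = 1/3*pi_S0 + 1/4*pi_S1 + 1/6*pi_S2 + 1/12*pi_S3 + 1/6*pi_S4
  pi_S1 = 1/4*pi_S0 + 1/6*pi_S1 + 1/4*pi_S2 + 1/6*pi_S3 + 1/12*pi_S4
  pi_S2 = 1/6*pi_S0 + 5/12*pi_S1 + 1/12*pi_S2 + 1/6*pi_S3 + 1/4*pi_S4
  pi_S3 = 1/12*pi_S0 + 1/12*pi_S1 + 1/3*pi_S2 + 1/4*pi_S3 + 1/6*pi_S4
  pi_S4 = 1/6*pi_S0 + 1/12*pi_S1 + 1/6*pi_S2 + 1/3*pi_S3 + 1/3*pi_S4
with normalization: pi_S0 + pi_S1 + pi_S2 + pi_S3 + pi_S4 = 1.

Using the first 4 balance equations plus normalization, the linear system A*pi = b is:
  [-2/3, 1/4, 1/6, 1/12, 1/6] . pi = 0
  [1/4, -5/6, 1/4, 1/6, 1/12] . pi = 0
  [1/6, 5/12, -11/12, 1/6, 1/4] . pi = 0
  [1/12, 1/12, 1/3, -3/4, 1/6] . pi = 0
  [1, 1, 1, 1, 1] . pi = 1

Solving yields:
  pi_S0 = 1631/8167
  pi_S1 = 1493/8167
  pi_S2 = 3477/16334
  pi_S3 = 1517/8167
  pi_S4 = 3575/16334

Verification (pi * P):
  1631/8167*1/3 + 1493/8167*1/4 + 3477/16334*1/6 + 1517/8167*1/12 + 3575/16334*1/6 = 1631/8167 = pi_S0  (ok)
  1631/8167*1/4 + 1493/8167*1/6 + 3477/16334*1/4 + 1517/8167*1/6 + 3575/16334*1/12 = 1493/8167 = pi_S1  (ok)
  1631/8167*1/6 + 1493/8167*5/12 + 3477/16334*1/12 + 1517/8167*1/6 + 3575/16334*1/4 = 3477/16334 = pi_S2  (ok)
  1631/8167*1/12 + 1493/8167*1/12 + 3477/16334*1/3 + 1517/8167*1/4 + 3575/16334*1/6 = 1517/8167 = pi_S3  (ok)
  1631/8167*1/6 + 1493/8167*1/12 + 3477/16334*1/6 + 1517/8167*1/3 + 3575/16334*1/3 = 3575/16334 = pi_S4  (ok)

Answer: 1631/8167 1493/8167 3477/16334 1517/8167 3575/16334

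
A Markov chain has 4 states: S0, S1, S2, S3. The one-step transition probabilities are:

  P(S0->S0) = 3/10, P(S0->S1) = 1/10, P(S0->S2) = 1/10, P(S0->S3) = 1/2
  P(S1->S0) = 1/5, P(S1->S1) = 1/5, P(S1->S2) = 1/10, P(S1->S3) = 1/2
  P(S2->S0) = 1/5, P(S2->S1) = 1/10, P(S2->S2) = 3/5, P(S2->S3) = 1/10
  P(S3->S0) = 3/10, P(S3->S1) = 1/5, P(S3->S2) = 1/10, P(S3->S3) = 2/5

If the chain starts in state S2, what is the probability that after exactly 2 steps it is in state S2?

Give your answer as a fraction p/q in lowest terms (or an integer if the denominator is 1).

Computing P^2 by repeated multiplication:
P^1 =
  S0: [3/10, 1/10, 1/10, 1/2]
  S1: [1/5, 1/5, 1/10, 1/2]
  S2: [1/5, 1/10, 3/5, 1/10]
  S3: [3/10, 1/5, 1/10, 2/5]
P^2 =
  S0: [7/25, 4/25, 3/20, 41/100]
  S1: [27/100, 17/100, 3/20, 41/100]
  S2: [23/100, 3/25, 2/5, 1/4]
  S3: [27/100, 4/25, 3/20, 21/50]

(P^2)[S2 -> S2] = 2/5

Answer: 2/5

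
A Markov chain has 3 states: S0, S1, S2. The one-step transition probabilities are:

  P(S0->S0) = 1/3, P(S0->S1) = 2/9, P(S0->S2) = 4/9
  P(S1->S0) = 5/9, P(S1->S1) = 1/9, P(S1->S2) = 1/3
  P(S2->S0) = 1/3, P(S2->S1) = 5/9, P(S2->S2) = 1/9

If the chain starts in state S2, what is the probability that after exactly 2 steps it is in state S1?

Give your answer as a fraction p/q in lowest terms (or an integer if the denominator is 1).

Computing P^2 by repeated multiplication:
P^1 =
  S0: [1/3, 2/9, 4/9]
  S1: [5/9, 1/9, 1/3]
  S2: [1/3, 5/9, 1/9]
P^2 =
  S0: [31/81, 28/81, 22/81]
  S1: [29/81, 26/81, 26/81]
  S2: [37/81, 16/81, 28/81]

(P^2)[S2 -> S1] = 16/81

Answer: 16/81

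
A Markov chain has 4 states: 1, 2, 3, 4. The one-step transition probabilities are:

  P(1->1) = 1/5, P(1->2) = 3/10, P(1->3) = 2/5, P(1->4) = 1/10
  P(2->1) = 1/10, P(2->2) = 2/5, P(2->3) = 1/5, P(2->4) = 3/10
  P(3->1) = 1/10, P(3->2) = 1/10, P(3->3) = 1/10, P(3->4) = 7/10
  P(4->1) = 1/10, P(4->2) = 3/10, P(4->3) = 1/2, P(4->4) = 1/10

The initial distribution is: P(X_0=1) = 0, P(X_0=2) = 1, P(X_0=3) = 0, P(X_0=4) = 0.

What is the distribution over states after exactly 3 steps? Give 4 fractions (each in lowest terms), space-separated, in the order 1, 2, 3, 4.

Propagating the distribution step by step (d_{t+1} = d_t * P):
d_0 = (1=0, 2=1, 3=0, 4=0)
  d_1[1] = 0*1/5 + 1*1/10 + 0*1/10 + 0*1/10 = 1/10
  d_1[2] = 0*3/10 + 1*2/5 + 0*1/10 + 0*3/10 = 2/5
  d_1[3] = 0*2/5 + 1*1/5 + 0*1/10 + 0*1/2 = 1/5
  d_1[4] = 0*1/10 + 1*3/10 + 0*7/10 + 0*1/10 = 3/10
d_1 = (1=1/10, 2=2/5, 3=1/5, 4=3/10)
  d_2[1] = 1/10*1/5 + 2/5*1/10 + 1/5*1/10 + 3/10*1/10 = 11/100
  d_2[2] = 1/10*3/10 + 2/5*2/5 + 1/5*1/10 + 3/10*3/10 = 3/10
  d_2[3] = 1/10*2/5 + 2/5*1/5 + 1/5*1/10 + 3/10*1/2 = 29/100
  d_2[4] = 1/10*1/10 + 2/5*3/10 + 1/5*7/10 + 3/10*1/10 = 3/10
d_2 = (1=11/100, 2=3/10, 3=29/100, 4=3/10)
  d_3[1] = 11/100*1/5 + 3/10*1/10 + 29/100*1/10 + 3/10*1/10 = 111/1000
  d_3[2] = 11/100*3/10 + 3/10*2/5 + 29/100*1/10 + 3/10*3/10 = 34/125
  d_3[3] = 11/100*2/5 + 3/10*1/5 + 29/100*1/10 + 3/10*1/2 = 283/1000
  d_3[4] = 11/100*1/10 + 3/10*3/10 + 29/100*7/10 + 3/10*1/10 = 167/500
d_3 = (1=111/1000, 2=34/125, 3=283/1000, 4=167/500)

Answer: 111/1000 34/125 283/1000 167/500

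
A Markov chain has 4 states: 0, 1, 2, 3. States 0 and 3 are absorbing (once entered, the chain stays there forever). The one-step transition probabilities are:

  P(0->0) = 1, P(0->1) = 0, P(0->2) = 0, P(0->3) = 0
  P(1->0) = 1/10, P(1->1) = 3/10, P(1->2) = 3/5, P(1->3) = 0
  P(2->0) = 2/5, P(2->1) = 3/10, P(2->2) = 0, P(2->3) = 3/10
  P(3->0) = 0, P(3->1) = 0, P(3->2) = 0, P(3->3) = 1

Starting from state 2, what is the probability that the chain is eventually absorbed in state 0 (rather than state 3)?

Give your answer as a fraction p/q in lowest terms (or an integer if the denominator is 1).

Let a_i = P(absorbed in 0 | start in state i).
Boundary conditions: a_0 = 1, a_3 = 0.
For each transient state i, a_i = sum_j P(i->j) * a_j:
  a_1 = 1/10*a_0 + 3/10*a_1 + 3/5*a_2 + 0*a_3
  a_2 = 2/5*a_0 + 3/10*a_1 + 0*a_2 + 3/10*a_3

Substituting a_0 = 1 and a_3 = 0, rearrange to (I - Q) a = r where r[i] = P(i -> 0):
  [7/10, -3/5] . (a_1, a_2) = 1/10
  [-3/10, 1] . (a_1, a_2) = 2/5

Solving yields:
  a_1 = 17/26
  a_2 = 31/52

Starting state is 2, so the absorption probability is a_2 = 31/52.

Answer: 31/52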